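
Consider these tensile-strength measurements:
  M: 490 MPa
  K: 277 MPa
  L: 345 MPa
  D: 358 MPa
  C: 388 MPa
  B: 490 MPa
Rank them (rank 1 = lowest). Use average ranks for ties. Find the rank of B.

5.5

Sorted (ascending): 277, 345, 358, 388, 490, 490
The 2 values of 490 occupy positions 5–6 → average rank (5+6)/2 = 5.5.
B has value 490 MPa → rank 5.5.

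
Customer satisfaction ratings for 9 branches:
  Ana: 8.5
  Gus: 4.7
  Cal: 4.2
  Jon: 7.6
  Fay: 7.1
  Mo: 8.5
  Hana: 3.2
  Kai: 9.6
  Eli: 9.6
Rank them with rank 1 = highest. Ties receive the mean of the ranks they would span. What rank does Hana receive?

9

Sorted (descending): 9.6, 9.6, 8.5, 8.5, 7.6, 7.1, 4.7, 4.2, 3.2
The 2 values of 9.6 occupy positions 1–2 → average rank (1+2)/2 = 1.5.
The 2 values of 8.5 occupy positions 3–4 → average rank (3+4)/2 = 3.5.
Hana has value 3.2 → rank 9.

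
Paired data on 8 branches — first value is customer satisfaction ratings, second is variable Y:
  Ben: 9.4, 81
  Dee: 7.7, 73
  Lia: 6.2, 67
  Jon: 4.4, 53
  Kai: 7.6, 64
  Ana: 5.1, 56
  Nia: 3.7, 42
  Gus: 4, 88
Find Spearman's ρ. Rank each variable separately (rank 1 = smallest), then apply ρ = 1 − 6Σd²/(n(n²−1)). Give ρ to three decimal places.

Ranks of variable 1: 8, 7, 5, 3, 6, 4, 1, 2
Ranks of variable 2: 7, 6, 5, 2, 4, 3, 1, 8
d = r₁ − r₂: 1, 1, 0, 1, 2, 1, 0, -6
d²: 1, 1, 0, 1, 4, 1, 0, 36; Σd² = 44
ρ = 1 − 6·44/(8·63) = 1 − 264/504 = 0.476

0.476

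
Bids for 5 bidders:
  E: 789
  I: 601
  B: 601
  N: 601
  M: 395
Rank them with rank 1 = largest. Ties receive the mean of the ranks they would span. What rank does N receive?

Sorted (descending): 789, 601, 601, 601, 395
The 3 values of 601 occupy positions 2–4 → average rank 3.
N has value 601 → rank 3.

3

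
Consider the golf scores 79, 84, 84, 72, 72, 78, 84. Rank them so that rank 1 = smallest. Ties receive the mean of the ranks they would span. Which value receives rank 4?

79

Sorted (ascending): 72, 72, 78, 79, 84, 84, 84
The 2 values of 72 occupy positions 1–2 → average rank (1+2)/2 = 1.5.
The 3 values of 84 occupy positions 5–7 → average rank 6.
Rank 4 → value 79.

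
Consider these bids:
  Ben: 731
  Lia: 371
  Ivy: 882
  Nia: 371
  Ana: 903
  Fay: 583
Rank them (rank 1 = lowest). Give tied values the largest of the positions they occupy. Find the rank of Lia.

Sorted (ascending): 371, 371, 583, 731, 882, 903
The 2 values of 371 occupy positions 1–2 → each gets rank 2.
Lia has value 371 → rank 2.

2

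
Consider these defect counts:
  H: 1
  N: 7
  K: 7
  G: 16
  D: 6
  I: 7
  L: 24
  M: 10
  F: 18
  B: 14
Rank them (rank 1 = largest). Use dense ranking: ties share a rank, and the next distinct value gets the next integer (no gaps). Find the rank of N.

Sorted (descending): 24, 18, 16, 14, 10, 7, 7, 7, 6, 1
The 3 values of 7 share dense rank 6.
Remaining distinct values take the next consecutive integers.
N has value 7 → rank 6.

6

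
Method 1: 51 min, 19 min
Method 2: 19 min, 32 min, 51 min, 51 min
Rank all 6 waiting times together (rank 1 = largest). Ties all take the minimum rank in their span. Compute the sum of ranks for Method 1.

Sorted (descending): 51, 51, 51, 32, 19, 19
The 3 values of 51 occupy positions 1–3 → each gets rank 1.
The 2 values of 19 occupy positions 5–6 → each gets rank 5.
Method 1 values → pooled ranks: 51→1, 19→5
Rank sum = 1 + 5 = 6

6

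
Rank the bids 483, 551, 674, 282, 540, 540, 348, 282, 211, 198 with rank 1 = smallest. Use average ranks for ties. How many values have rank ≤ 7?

Sorted (ascending): 198, 211, 282, 282, 348, 483, 540, 540, 551, 674
The 2 values of 282 occupy positions 3–4 → average rank (3+4)/2 = 3.5.
The 2 values of 540 occupy positions 7–8 → average rank (7+8)/2 = 7.5.
Ranks ≤ 7: {1, 2, 3.5, 3.5, 5, 6} → 6 values.

6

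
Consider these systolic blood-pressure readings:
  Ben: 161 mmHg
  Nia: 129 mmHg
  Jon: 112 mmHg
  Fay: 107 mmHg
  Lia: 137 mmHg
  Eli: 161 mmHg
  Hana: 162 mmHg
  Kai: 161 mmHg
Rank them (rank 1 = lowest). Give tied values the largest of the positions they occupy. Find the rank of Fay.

Sorted (ascending): 107, 112, 129, 137, 161, 161, 161, 162
The 3 values of 161 occupy positions 5–7 → each gets rank 7.
Fay has value 107 mmHg → rank 1.

1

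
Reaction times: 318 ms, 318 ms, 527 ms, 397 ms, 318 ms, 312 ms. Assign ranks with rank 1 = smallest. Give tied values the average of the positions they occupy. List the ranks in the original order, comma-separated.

Sorted (ascending): 312, 318, 318, 318, 397, 527
The 3 values of 318 occupy positions 2–4 → average rank 3.

3, 3, 6, 5, 3, 1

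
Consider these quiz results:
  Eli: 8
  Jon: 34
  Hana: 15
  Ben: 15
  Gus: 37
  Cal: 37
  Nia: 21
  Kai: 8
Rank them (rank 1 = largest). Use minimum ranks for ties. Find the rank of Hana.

5

Sorted (descending): 37, 37, 34, 21, 15, 15, 8, 8
The 2 values of 37 occupy positions 1–2 → each gets rank 1.
The 2 values of 15 occupy positions 5–6 → each gets rank 5.
The 2 values of 8 occupy positions 7–8 → each gets rank 7.
Hana has value 15 → rank 5.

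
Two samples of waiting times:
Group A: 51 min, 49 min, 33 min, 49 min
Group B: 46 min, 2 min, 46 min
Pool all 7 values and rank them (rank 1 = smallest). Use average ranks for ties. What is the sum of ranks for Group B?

8

Sorted (ascending): 2, 33, 46, 46, 49, 49, 51
The 2 values of 46 occupy positions 3–4 → average rank (3+4)/2 = 3.5.
The 2 values of 49 occupy positions 5–6 → average rank (5+6)/2 = 5.5.
Group B values → pooled ranks: 46→3.5, 2→1, 46→3.5
Rank sum = 3.5 + 1 + 3.5 = 8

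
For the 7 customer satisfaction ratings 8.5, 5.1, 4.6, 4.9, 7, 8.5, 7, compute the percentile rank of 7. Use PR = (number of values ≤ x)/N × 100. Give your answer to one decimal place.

N = 7.
Strictly below 7: 3. Equal to 7: 2.
PR = 5/7 × 100 = 71.4

71.4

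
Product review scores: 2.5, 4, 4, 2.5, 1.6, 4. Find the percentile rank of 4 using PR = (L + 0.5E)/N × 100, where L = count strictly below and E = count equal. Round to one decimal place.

75.0

N = 6.
Strictly below 4: 3. Equal to 4: 3.
PR = (3 + 0.5·3)/6 × 100 = 75.0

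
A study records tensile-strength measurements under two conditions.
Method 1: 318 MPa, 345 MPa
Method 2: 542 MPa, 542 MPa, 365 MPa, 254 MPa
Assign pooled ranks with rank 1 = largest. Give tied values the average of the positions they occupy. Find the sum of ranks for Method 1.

9

Sorted (descending): 542, 542, 365, 345, 318, 254
The 2 values of 542 occupy positions 1–2 → average rank (1+2)/2 = 1.5.
Method 1 values → pooled ranks: 318→5, 345→4
Rank sum = 5 + 4 = 9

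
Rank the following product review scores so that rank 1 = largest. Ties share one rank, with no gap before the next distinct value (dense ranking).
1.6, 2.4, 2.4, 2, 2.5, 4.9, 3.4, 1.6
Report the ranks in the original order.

6, 4, 4, 5, 3, 1, 2, 6

Sorted (descending): 4.9, 3.4, 2.5, 2.4, 2.4, 2, 1.6, 1.6
The 2 values of 2.4 share dense rank 4.
The 2 values of 1.6 share dense rank 6.
Remaining distinct values take the next consecutive integers.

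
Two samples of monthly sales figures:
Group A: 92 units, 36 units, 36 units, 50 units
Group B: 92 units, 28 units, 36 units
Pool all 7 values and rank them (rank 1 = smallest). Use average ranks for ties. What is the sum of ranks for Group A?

Sorted (ascending): 28, 36, 36, 36, 50, 92, 92
The 3 values of 36 occupy positions 2–4 → average rank 3.
The 2 values of 92 occupy positions 6–7 → average rank (6+7)/2 = 6.5.
Group A values → pooled ranks: 92→6.5, 36→3, 36→3, 50→5
Rank sum = 6.5 + 3 + 3 + 5 = 17.5

17.5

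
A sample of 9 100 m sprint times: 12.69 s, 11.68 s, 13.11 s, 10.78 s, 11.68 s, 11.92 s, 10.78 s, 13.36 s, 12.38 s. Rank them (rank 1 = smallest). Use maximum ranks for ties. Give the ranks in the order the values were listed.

Sorted (ascending): 10.78, 10.78, 11.68, 11.68, 11.92, 12.38, 12.69, 13.11, 13.36
The 2 values of 10.78 occupy positions 1–2 → each gets rank 2.
The 2 values of 11.68 occupy positions 3–4 → each gets rank 4.

7, 4, 8, 2, 4, 5, 2, 9, 6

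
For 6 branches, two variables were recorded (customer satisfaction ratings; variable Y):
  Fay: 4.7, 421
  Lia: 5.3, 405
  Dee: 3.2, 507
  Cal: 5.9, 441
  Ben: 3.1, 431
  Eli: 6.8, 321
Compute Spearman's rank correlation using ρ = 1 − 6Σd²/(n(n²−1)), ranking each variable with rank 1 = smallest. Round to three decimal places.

Ranks of variable 1: 3, 4, 2, 5, 1, 6
Ranks of variable 2: 3, 2, 6, 5, 4, 1
d = r₁ − r₂: 0, 2, -4, 0, -3, 5
d²: 0, 4, 16, 0, 9, 25; Σd² = 54
ρ = 1 − 6·54/(6·35) = 1 − 324/210 = -0.543

-0.543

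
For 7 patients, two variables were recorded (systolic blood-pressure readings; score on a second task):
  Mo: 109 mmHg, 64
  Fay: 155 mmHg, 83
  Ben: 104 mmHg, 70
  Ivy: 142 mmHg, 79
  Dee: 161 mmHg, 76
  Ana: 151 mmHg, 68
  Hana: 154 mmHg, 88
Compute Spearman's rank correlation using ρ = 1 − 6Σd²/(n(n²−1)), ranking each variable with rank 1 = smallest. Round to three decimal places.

0.536

Ranks of variable 1: 2, 6, 1, 3, 7, 4, 5
Ranks of variable 2: 1, 6, 3, 5, 4, 2, 7
d = r₁ − r₂: 1, 0, -2, -2, 3, 2, -2
d²: 1, 0, 4, 4, 9, 4, 4; Σd² = 26
ρ = 1 − 6·26/(7·48) = 1 − 156/336 = 0.536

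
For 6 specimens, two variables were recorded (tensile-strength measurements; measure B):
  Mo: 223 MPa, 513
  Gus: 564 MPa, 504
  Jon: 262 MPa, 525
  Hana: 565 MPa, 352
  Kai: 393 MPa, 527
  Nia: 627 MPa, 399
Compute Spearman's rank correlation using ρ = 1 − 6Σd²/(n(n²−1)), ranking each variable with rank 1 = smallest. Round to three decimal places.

-0.714

Ranks of variable 1: 1, 4, 2, 5, 3, 6
Ranks of variable 2: 4, 3, 5, 1, 6, 2
d = r₁ − r₂: -3, 1, -3, 4, -3, 4
d²: 9, 1, 9, 16, 9, 16; Σd² = 60
ρ = 1 − 6·60/(6·35) = 1 − 360/210 = -0.714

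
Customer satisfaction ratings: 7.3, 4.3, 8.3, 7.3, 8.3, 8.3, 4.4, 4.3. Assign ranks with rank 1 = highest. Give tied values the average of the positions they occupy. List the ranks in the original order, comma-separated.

Sorted (descending): 8.3, 8.3, 8.3, 7.3, 7.3, 4.4, 4.3, 4.3
The 3 values of 8.3 occupy positions 1–3 → average rank 2.
The 2 values of 7.3 occupy positions 4–5 → average rank (4+5)/2 = 4.5.
The 2 values of 4.3 occupy positions 7–8 → average rank (7+8)/2 = 7.5.

4.5, 7.5, 2, 4.5, 2, 2, 6, 7.5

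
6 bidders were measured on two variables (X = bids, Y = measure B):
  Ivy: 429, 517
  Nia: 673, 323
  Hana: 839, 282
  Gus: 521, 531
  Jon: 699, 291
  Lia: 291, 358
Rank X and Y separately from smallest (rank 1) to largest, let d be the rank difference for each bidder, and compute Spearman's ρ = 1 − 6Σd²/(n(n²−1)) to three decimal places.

Ranks of variable 1: 2, 4, 6, 3, 5, 1
Ranks of variable 2: 5, 3, 1, 6, 2, 4
d = r₁ − r₂: -3, 1, 5, -3, 3, -3
d²: 9, 1, 25, 9, 9, 9; Σd² = 62
ρ = 1 − 6·62/(6·35) = 1 − 372/210 = -0.771

-0.771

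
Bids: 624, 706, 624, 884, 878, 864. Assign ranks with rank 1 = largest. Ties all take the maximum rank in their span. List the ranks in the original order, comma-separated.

6, 4, 6, 1, 2, 3

Sorted (descending): 884, 878, 864, 706, 624, 624
The 2 values of 624 occupy positions 5–6 → each gets rank 6.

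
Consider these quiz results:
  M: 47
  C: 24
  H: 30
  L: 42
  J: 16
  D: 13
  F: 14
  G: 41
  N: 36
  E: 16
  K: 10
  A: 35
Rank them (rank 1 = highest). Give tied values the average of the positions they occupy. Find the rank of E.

Sorted (descending): 47, 42, 41, 36, 35, 30, 24, 16, 16, 14, 13, 10
The 2 values of 16 occupy positions 8–9 → average rank (8+9)/2 = 8.5.
E has value 16 → rank 8.5.

8.5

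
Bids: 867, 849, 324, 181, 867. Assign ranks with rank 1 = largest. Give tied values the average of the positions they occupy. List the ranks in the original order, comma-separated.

Sorted (descending): 867, 867, 849, 324, 181
The 2 values of 867 occupy positions 1–2 → average rank (1+2)/2 = 1.5.

1.5, 3, 4, 5, 1.5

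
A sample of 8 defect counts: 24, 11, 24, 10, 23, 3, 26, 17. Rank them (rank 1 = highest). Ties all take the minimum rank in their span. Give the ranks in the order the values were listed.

Sorted (descending): 26, 24, 24, 23, 17, 11, 10, 3
The 2 values of 24 occupy positions 2–3 → each gets rank 2.

2, 6, 2, 7, 4, 8, 1, 5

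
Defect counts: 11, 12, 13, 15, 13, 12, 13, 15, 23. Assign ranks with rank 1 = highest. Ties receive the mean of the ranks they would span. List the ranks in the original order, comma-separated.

9, 7.5, 5, 2.5, 5, 7.5, 5, 2.5, 1

Sorted (descending): 23, 15, 15, 13, 13, 13, 12, 12, 11
The 2 values of 15 occupy positions 2–3 → average rank (2+3)/2 = 2.5.
The 3 values of 13 occupy positions 4–6 → average rank 5.
The 2 values of 12 occupy positions 7–8 → average rank (7+8)/2 = 7.5.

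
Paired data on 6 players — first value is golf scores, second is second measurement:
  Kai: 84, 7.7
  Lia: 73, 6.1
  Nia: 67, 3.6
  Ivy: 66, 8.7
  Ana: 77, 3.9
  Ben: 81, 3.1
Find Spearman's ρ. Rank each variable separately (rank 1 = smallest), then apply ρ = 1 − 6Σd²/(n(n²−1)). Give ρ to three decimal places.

Ranks of variable 1: 6, 3, 2, 1, 4, 5
Ranks of variable 2: 5, 4, 2, 6, 3, 1
d = r₁ − r₂: 1, -1, 0, -5, 1, 4
d²: 1, 1, 0, 25, 1, 16; Σd² = 44
ρ = 1 − 6·44/(6·35) = 1 − 264/210 = -0.257

-0.257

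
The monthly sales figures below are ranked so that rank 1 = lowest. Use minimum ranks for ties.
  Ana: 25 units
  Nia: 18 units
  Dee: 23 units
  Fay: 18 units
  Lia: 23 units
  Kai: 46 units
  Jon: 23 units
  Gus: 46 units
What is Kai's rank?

7

Sorted (ascending): 18, 18, 23, 23, 23, 25, 46, 46
The 2 values of 18 occupy positions 1–2 → each gets rank 1.
The 3 values of 23 occupy positions 3–5 → each gets rank 3.
The 2 values of 46 occupy positions 7–8 → each gets rank 7.
Kai has value 46 units → rank 7.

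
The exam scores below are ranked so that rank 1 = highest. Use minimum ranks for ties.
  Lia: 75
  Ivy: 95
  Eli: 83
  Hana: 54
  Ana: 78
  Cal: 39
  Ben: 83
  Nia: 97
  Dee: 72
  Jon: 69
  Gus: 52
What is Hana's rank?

9

Sorted (descending): 97, 95, 83, 83, 78, 75, 72, 69, 54, 52, 39
The 2 values of 83 occupy positions 3–4 → each gets rank 3.
Hana has value 54 → rank 9.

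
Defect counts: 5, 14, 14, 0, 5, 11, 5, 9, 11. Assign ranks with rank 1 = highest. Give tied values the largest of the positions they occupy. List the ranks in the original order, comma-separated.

8, 2, 2, 9, 8, 4, 8, 5, 4

Sorted (descending): 14, 14, 11, 11, 9, 5, 5, 5, 0
The 2 values of 14 occupy positions 1–2 → each gets rank 2.
The 2 values of 11 occupy positions 3–4 → each gets rank 4.
The 3 values of 5 occupy positions 6–8 → each gets rank 8.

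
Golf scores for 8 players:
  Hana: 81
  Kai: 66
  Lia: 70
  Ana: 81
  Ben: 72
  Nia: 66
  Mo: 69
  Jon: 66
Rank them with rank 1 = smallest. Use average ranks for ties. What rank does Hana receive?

Sorted (ascending): 66, 66, 66, 69, 70, 72, 81, 81
The 3 values of 66 occupy positions 1–3 → average rank 2.
The 2 values of 81 occupy positions 7–8 → average rank (7+8)/2 = 7.5.
Hana has value 81 → rank 7.5.

7.5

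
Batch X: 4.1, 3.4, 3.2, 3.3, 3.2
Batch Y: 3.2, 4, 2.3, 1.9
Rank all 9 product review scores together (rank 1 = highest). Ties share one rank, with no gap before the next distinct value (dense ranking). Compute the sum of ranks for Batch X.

18

Sorted (descending): 4.1, 4, 3.4, 3.3, 3.2, 3.2, 3.2, 2.3, 1.9
The 3 values of 3.2 share dense rank 5.
Remaining distinct values take the next consecutive integers.
Batch X values → pooled ranks: 4.1→1, 3.4→3, 3.2→5, 3.3→4, 3.2→5
Rank sum = 1 + 3 + 5 + 4 + 5 = 18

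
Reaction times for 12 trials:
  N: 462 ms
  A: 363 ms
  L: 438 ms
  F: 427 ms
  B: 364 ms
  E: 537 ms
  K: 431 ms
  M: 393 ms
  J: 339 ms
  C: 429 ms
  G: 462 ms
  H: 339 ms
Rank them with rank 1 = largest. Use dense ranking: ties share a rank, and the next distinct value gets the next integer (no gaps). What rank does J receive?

10

Sorted (descending): 537, 462, 462, 438, 431, 429, 427, 393, 364, 363, 339, 339
The 2 values of 462 share dense rank 2.
The 2 values of 339 share dense rank 10.
Remaining distinct values take the next consecutive integers.
J has value 339 ms → rank 10.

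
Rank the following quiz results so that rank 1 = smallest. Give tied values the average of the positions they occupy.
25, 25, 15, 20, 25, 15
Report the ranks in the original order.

5, 5, 1.5, 3, 5, 1.5

Sorted (ascending): 15, 15, 20, 25, 25, 25
The 2 values of 15 occupy positions 1–2 → average rank (1+2)/2 = 1.5.
The 3 values of 25 occupy positions 4–6 → average rank 5.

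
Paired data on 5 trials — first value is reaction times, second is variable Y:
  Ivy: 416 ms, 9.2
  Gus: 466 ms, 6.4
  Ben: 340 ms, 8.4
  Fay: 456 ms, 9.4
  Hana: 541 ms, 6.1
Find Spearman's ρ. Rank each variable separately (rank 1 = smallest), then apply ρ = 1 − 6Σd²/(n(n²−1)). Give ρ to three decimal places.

-0.600

Ranks of variable 1: 2, 4, 1, 3, 5
Ranks of variable 2: 4, 2, 3, 5, 1
d = r₁ − r₂: -2, 2, -2, -2, 4
d²: 4, 4, 4, 4, 16; Σd² = 32
ρ = 1 − 6·32/(5·24) = 1 − 192/120 = -0.600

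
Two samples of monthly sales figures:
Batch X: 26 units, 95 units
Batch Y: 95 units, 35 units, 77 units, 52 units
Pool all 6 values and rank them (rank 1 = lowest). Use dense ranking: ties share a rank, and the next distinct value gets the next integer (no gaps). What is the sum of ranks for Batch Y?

14

Sorted (ascending): 26, 35, 52, 77, 95, 95
The 2 values of 95 share dense rank 5.
Remaining distinct values take the next consecutive integers.
Batch Y values → pooled ranks: 95→5, 35→2, 77→4, 52→3
Rank sum = 5 + 2 + 4 + 3 = 14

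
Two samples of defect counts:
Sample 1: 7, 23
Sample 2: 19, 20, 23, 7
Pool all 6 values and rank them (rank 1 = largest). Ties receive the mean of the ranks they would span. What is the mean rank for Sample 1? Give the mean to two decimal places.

3.50

Sorted (descending): 23, 23, 20, 19, 7, 7
The 2 values of 23 occupy positions 1–2 → average rank (1+2)/2 = 1.5.
The 2 values of 7 occupy positions 5–6 → average rank (5+6)/2 = 5.5.
Sample 1 values → pooled ranks: 7→5.5, 23→1.5
Mean rank = (5.5 + 1.5) / 2 = 3.50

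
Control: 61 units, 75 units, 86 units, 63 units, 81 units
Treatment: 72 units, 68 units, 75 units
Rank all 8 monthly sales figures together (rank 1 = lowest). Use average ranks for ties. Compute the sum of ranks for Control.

23.5

Sorted (ascending): 61, 63, 68, 72, 75, 75, 81, 86
The 2 values of 75 occupy positions 5–6 → average rank (5+6)/2 = 5.5.
Control values → pooled ranks: 61→1, 75→5.5, 86→8, 63→2, 81→7
Rank sum = 1 + 5.5 + 8 + 2 + 7 = 23.5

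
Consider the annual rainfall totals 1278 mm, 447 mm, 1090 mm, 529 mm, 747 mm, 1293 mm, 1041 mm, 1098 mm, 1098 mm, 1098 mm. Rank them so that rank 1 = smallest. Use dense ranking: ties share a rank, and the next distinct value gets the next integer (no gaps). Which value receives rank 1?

Sorted (ascending): 447, 529, 747, 1041, 1090, 1098, 1098, 1098, 1278, 1293
The 3 values of 1098 share dense rank 6.
Remaining distinct values take the next consecutive integers.
Rank 1 → value 447.

447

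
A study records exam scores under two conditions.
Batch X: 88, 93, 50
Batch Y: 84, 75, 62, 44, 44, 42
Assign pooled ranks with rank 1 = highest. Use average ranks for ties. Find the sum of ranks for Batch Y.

Sorted (descending): 93, 88, 84, 75, 62, 50, 44, 44, 42
The 2 values of 44 occupy positions 7–8 → average rank (7+8)/2 = 7.5.
Batch Y values → pooled ranks: 84→3, 75→4, 62→5, 44→7.5, 44→7.5, 42→9
Rank sum = 3 + 4 + 5 + 7.5 + 7.5 + 9 = 36

36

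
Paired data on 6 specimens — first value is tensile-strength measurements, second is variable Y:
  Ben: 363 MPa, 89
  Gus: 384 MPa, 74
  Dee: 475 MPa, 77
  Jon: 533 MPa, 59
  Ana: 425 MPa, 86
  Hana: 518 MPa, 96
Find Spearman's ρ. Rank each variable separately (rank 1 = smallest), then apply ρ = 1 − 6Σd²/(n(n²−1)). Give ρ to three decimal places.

Ranks of variable 1: 1, 2, 4, 6, 3, 5
Ranks of variable 2: 5, 2, 3, 1, 4, 6
d = r₁ − r₂: -4, 0, 1, 5, -1, -1
d²: 16, 0, 1, 25, 1, 1; Σd² = 44
ρ = 1 − 6·44/(6·35) = 1 − 264/210 = -0.257

-0.257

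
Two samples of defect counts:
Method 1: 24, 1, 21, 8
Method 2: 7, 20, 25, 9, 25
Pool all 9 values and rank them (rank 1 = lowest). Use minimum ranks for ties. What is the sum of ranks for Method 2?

27

Sorted (ascending): 1, 7, 8, 9, 20, 21, 24, 25, 25
The 2 values of 25 occupy positions 8–9 → each gets rank 8.
Method 2 values → pooled ranks: 7→2, 20→5, 25→8, 9→4, 25→8
Rank sum = 2 + 5 + 8 + 4 + 8 = 27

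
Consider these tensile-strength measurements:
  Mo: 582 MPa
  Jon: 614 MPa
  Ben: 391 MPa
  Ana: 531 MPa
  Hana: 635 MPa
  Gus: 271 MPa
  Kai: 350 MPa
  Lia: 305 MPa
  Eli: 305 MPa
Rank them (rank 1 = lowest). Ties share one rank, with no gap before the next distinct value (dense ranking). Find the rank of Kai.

3

Sorted (ascending): 271, 305, 305, 350, 391, 531, 582, 614, 635
The 2 values of 305 share dense rank 2.
Remaining distinct values take the next consecutive integers.
Kai has value 350 MPa → rank 3.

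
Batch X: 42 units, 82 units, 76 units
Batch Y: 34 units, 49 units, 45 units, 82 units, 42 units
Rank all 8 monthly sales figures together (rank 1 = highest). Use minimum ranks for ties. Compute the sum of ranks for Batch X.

Sorted (descending): 82, 82, 76, 49, 45, 42, 42, 34
The 2 values of 82 occupy positions 1–2 → each gets rank 1.
The 2 values of 42 occupy positions 6–7 → each gets rank 6.
Batch X values → pooled ranks: 42→6, 82→1, 76→3
Rank sum = 6 + 1 + 3 = 10

10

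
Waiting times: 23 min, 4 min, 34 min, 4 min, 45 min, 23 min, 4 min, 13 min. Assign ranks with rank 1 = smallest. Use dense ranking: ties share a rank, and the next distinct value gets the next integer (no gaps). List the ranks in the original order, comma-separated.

3, 1, 4, 1, 5, 3, 1, 2

Sorted (ascending): 4, 4, 4, 13, 23, 23, 34, 45
The 3 values of 4 share dense rank 1.
The 2 values of 23 share dense rank 3.
Remaining distinct values take the next consecutive integers.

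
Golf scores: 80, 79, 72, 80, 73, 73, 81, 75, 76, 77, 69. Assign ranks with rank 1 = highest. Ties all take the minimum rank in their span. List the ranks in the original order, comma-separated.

Sorted (descending): 81, 80, 80, 79, 77, 76, 75, 73, 73, 72, 69
The 2 values of 80 occupy positions 2–3 → each gets rank 2.
The 2 values of 73 occupy positions 8–9 → each gets rank 8.

2, 4, 10, 2, 8, 8, 1, 7, 6, 5, 11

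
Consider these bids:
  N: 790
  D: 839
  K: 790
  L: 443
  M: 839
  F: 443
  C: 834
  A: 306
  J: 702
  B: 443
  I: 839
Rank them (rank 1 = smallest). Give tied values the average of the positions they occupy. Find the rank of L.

Sorted (ascending): 306, 443, 443, 443, 702, 790, 790, 834, 839, 839, 839
The 3 values of 443 occupy positions 2–4 → average rank 3.
The 2 values of 790 occupy positions 6–7 → average rank (6+7)/2 = 6.5.
The 3 values of 839 occupy positions 9–11 → average rank 10.
L has value 443 → rank 3.

3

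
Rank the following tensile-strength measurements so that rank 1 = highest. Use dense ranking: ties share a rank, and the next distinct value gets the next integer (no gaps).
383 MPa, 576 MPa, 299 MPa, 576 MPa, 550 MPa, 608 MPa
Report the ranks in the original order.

4, 2, 5, 2, 3, 1

Sorted (descending): 608, 576, 576, 550, 383, 299
The 2 values of 576 share dense rank 2.
Remaining distinct values take the next consecutive integers.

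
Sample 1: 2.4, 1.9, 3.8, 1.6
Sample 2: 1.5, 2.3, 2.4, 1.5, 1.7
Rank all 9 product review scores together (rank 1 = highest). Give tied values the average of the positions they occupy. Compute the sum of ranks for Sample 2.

29.5

Sorted (descending): 3.8, 2.4, 2.4, 2.3, 1.9, 1.7, 1.6, 1.5, 1.5
The 2 values of 2.4 occupy positions 2–3 → average rank (2+3)/2 = 2.5.
The 2 values of 1.5 occupy positions 8–9 → average rank (8+9)/2 = 8.5.
Sample 2 values → pooled ranks: 1.5→8.5, 2.3→4, 2.4→2.5, 1.5→8.5, 1.7→6
Rank sum = 8.5 + 4 + 2.5 + 8.5 + 6 = 29.5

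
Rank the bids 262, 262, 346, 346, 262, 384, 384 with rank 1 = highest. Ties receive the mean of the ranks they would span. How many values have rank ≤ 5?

Sorted (descending): 384, 384, 346, 346, 262, 262, 262
The 2 values of 384 occupy positions 1–2 → average rank (1+2)/2 = 1.5.
The 2 values of 346 occupy positions 3–4 → average rank (3+4)/2 = 3.5.
The 3 values of 262 occupy positions 5–7 → average rank 6.
Ranks ≤ 5: {1.5, 1.5, 3.5, 3.5} → 4 values.

4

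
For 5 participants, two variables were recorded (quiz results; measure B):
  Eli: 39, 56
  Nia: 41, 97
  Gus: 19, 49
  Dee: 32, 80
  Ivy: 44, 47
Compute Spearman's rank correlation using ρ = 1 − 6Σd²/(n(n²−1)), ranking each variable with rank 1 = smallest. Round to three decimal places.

Ranks of variable 1: 3, 4, 1, 2, 5
Ranks of variable 2: 3, 5, 2, 4, 1
d = r₁ − r₂: 0, -1, -1, -2, 4
d²: 0, 1, 1, 4, 16; Σd² = 22
ρ = 1 − 6·22/(5·24) = 1 − 132/120 = -0.100

-0.100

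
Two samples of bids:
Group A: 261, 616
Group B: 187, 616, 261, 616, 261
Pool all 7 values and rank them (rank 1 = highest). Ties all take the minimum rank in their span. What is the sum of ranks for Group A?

5

Sorted (descending): 616, 616, 616, 261, 261, 261, 187
The 3 values of 616 occupy positions 1–3 → each gets rank 1.
The 3 values of 261 occupy positions 4–6 → each gets rank 4.
Group A values → pooled ranks: 261→4, 616→1
Rank sum = 4 + 1 = 5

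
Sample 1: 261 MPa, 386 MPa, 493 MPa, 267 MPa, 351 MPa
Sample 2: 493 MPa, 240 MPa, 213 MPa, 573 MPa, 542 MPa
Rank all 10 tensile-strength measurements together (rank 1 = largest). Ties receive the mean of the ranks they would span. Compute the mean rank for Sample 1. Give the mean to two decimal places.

5.90

Sorted (descending): 573, 542, 493, 493, 386, 351, 267, 261, 240, 213
The 2 values of 493 occupy positions 3–4 → average rank (3+4)/2 = 3.5.
Sample 1 values → pooled ranks: 261→8, 386→5, 493→3.5, 267→7, 351→6
Mean rank = (8 + 5 + 3.5 + 7 + 6) / 5 = 5.90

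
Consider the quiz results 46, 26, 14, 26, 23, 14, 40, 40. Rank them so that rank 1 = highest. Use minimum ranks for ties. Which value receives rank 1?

46

Sorted (descending): 46, 40, 40, 26, 26, 23, 14, 14
The 2 values of 40 occupy positions 2–3 → each gets rank 2.
The 2 values of 26 occupy positions 4–5 → each gets rank 4.
The 2 values of 14 occupy positions 7–8 → each gets rank 7.
Rank 1 → value 46.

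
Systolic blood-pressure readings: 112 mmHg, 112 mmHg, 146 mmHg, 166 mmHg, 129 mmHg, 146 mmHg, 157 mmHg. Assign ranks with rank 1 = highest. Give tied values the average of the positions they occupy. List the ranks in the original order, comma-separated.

6.5, 6.5, 3.5, 1, 5, 3.5, 2

Sorted (descending): 166, 157, 146, 146, 129, 112, 112
The 2 values of 146 occupy positions 3–4 → average rank (3+4)/2 = 3.5.
The 2 values of 112 occupy positions 6–7 → average rank (6+7)/2 = 6.5.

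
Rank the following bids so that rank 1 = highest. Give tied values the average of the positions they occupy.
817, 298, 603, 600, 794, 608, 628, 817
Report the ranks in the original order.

Sorted (descending): 817, 817, 794, 628, 608, 603, 600, 298
The 2 values of 817 occupy positions 1–2 → average rank (1+2)/2 = 1.5.

1.5, 8, 6, 7, 3, 5, 4, 1.5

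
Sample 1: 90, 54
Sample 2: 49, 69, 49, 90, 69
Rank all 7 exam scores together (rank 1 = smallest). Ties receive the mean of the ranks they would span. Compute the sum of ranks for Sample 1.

Sorted (ascending): 49, 49, 54, 69, 69, 90, 90
The 2 values of 49 occupy positions 1–2 → average rank (1+2)/2 = 1.5.
The 2 values of 69 occupy positions 4–5 → average rank (4+5)/2 = 4.5.
The 2 values of 90 occupy positions 6–7 → average rank (6+7)/2 = 6.5.
Sample 1 values → pooled ranks: 90→6.5, 54→3
Rank sum = 6.5 + 3 = 9.5

9.5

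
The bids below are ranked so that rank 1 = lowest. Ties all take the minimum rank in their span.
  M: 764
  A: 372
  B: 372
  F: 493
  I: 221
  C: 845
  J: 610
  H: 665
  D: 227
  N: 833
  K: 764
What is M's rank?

Sorted (ascending): 221, 227, 372, 372, 493, 610, 665, 764, 764, 833, 845
The 2 values of 372 occupy positions 3–4 → each gets rank 3.
The 2 values of 764 occupy positions 8–9 → each gets rank 8.
M has value 764 → rank 8.

8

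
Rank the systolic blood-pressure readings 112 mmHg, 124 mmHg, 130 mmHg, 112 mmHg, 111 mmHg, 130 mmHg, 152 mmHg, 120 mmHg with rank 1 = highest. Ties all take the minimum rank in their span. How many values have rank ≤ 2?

3

Sorted (descending): 152, 130, 130, 124, 120, 112, 112, 111
The 2 values of 130 occupy positions 2–3 → each gets rank 2.
The 2 values of 112 occupy positions 6–7 → each gets rank 6.
Ranks ≤ 2: {1, 2, 2} → 3 values.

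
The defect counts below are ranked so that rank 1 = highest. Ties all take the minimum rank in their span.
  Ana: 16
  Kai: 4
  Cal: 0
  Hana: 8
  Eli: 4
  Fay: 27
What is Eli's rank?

4

Sorted (descending): 27, 16, 8, 4, 4, 0
The 2 values of 4 occupy positions 4–5 → each gets rank 4.
Eli has value 4 → rank 4.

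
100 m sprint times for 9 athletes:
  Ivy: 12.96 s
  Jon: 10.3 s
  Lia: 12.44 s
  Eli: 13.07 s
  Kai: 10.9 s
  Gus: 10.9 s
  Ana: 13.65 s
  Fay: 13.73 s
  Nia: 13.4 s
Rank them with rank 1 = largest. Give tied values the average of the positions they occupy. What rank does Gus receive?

7.5

Sorted (descending): 13.73, 13.65, 13.4, 13.07, 12.96, 12.44, 10.9, 10.9, 10.3
The 2 values of 10.9 occupy positions 7–8 → average rank (7+8)/2 = 7.5.
Gus has value 10.9 s → rank 7.5.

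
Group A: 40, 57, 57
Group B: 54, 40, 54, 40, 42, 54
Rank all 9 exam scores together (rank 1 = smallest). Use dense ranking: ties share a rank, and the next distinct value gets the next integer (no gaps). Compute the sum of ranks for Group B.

Sorted (ascending): 40, 40, 40, 42, 54, 54, 54, 57, 57
The 3 values of 40 share dense rank 1.
The 3 values of 54 share dense rank 3.
The 2 values of 57 share dense rank 4.
Remaining distinct values take the next consecutive integers.
Group B values → pooled ranks: 54→3, 40→1, 54→3, 40→1, 42→2, 54→3
Rank sum = 3 + 1 + 3 + 1 + 2 + 3 = 13

13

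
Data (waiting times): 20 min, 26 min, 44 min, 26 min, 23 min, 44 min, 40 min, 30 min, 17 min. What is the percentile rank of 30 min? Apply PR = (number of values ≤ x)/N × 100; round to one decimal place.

66.7

N = 9.
Strictly below 30: 5. Equal to 30: 1.
PR = 6/9 × 100 = 66.7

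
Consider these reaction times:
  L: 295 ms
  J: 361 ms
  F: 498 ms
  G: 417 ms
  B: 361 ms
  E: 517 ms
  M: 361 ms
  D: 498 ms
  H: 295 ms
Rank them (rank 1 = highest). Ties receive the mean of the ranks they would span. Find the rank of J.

6

Sorted (descending): 517, 498, 498, 417, 361, 361, 361, 295, 295
The 2 values of 498 occupy positions 2–3 → average rank (2+3)/2 = 2.5.
The 3 values of 361 occupy positions 5–7 → average rank 6.
The 2 values of 295 occupy positions 8–9 → average rank (8+9)/2 = 8.5.
J has value 361 ms → rank 6.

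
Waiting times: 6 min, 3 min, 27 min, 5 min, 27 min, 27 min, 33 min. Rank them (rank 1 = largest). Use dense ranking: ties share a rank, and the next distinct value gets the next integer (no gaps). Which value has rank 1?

Sorted (descending): 33, 27, 27, 27, 6, 5, 3
The 3 values of 27 share dense rank 2.
Remaining distinct values take the next consecutive integers.
Rank 1 → value 33.

33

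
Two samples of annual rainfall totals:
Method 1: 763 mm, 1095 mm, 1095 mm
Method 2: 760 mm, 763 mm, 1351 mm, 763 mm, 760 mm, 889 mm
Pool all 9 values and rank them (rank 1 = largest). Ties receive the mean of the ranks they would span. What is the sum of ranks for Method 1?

Sorted (descending): 1351, 1095, 1095, 889, 763, 763, 763, 760, 760
The 2 values of 1095 occupy positions 2–3 → average rank (2+3)/2 = 2.5.
The 3 values of 763 occupy positions 5–7 → average rank 6.
The 2 values of 760 occupy positions 8–9 → average rank (8+9)/2 = 8.5.
Method 1 values → pooled ranks: 763→6, 1095→2.5, 1095→2.5
Rank sum = 6 + 2.5 + 2.5 = 11

11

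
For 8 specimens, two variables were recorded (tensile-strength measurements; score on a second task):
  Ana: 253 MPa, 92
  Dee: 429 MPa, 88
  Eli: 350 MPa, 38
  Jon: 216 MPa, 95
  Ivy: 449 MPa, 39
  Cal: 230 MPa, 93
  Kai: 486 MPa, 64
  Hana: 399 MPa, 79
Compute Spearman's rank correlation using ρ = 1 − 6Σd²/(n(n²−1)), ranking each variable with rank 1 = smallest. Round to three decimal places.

-0.714

Ranks of variable 1: 3, 6, 4, 1, 7, 2, 8, 5
Ranks of variable 2: 6, 5, 1, 8, 2, 7, 3, 4
d = r₁ − r₂: -3, 1, 3, -7, 5, -5, 5, 1
d²: 9, 1, 9, 49, 25, 25, 25, 1; Σd² = 144
ρ = 1 − 6·144/(8·63) = 1 − 864/504 = -0.714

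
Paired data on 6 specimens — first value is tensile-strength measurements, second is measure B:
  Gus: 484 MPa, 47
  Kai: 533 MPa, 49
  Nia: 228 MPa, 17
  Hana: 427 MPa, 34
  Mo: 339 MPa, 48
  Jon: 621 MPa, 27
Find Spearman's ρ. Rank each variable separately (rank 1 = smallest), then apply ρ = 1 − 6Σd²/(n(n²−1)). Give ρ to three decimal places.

0.257

Ranks of variable 1: 4, 5, 1, 3, 2, 6
Ranks of variable 2: 4, 6, 1, 3, 5, 2
d = r₁ − r₂: 0, -1, 0, 0, -3, 4
d²: 0, 1, 0, 0, 9, 16; Σd² = 26
ρ = 1 − 6·26/(6·35) = 1 − 156/210 = 0.257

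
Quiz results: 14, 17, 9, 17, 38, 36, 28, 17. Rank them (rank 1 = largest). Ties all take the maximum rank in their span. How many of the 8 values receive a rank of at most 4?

Sorted (descending): 38, 36, 28, 17, 17, 17, 14, 9
The 3 values of 17 occupy positions 4–6 → each gets rank 6.
Ranks ≤ 4: {1, 2, 3} → 3 values.

3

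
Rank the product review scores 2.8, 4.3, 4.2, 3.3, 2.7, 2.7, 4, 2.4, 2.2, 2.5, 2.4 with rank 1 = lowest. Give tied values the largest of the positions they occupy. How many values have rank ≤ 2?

Sorted (ascending): 2.2, 2.4, 2.4, 2.5, 2.7, 2.7, 2.8, 3.3, 4, 4.2, 4.3
The 2 values of 2.4 occupy positions 2–3 → each gets rank 3.
The 2 values of 2.7 occupy positions 5–6 → each gets rank 6.
Ranks ≤ 2: {1} → 1 value.

1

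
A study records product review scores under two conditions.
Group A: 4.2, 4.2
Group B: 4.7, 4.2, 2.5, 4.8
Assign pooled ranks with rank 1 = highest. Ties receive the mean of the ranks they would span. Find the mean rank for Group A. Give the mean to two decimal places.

4.00

Sorted (descending): 4.8, 4.7, 4.2, 4.2, 4.2, 2.5
The 3 values of 4.2 occupy positions 3–5 → average rank 4.
Group A values → pooled ranks: 4.2→4, 4.2→4
Mean rank = (4 + 4) / 2 = 4.00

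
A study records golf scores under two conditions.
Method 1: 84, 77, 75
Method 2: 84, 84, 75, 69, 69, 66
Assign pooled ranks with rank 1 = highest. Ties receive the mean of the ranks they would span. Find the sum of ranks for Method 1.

Sorted (descending): 84, 84, 84, 77, 75, 75, 69, 69, 66
The 3 values of 84 occupy positions 1–3 → average rank 2.
The 2 values of 75 occupy positions 5–6 → average rank (5+6)/2 = 5.5.
The 2 values of 69 occupy positions 7–8 → average rank (7+8)/2 = 7.5.
Method 1 values → pooled ranks: 84→2, 77→4, 75→5.5
Rank sum = 2 + 4 + 5.5 = 11.5

11.5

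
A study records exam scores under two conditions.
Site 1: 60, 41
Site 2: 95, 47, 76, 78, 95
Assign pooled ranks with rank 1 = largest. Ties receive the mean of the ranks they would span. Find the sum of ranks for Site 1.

12

Sorted (descending): 95, 95, 78, 76, 60, 47, 41
The 2 values of 95 occupy positions 1–2 → average rank (1+2)/2 = 1.5.
Site 1 values → pooled ranks: 60→5, 41→7
Rank sum = 5 + 7 = 12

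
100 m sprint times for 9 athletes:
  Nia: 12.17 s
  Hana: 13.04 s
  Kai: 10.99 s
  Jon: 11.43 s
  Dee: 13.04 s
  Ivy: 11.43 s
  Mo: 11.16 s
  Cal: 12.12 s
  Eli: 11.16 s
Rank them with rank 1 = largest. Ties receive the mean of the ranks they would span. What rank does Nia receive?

3

Sorted (descending): 13.04, 13.04, 12.17, 12.12, 11.43, 11.43, 11.16, 11.16, 10.99
The 2 values of 13.04 occupy positions 1–2 → average rank (1+2)/2 = 1.5.
The 2 values of 11.43 occupy positions 5–6 → average rank (5+6)/2 = 5.5.
The 2 values of 11.16 occupy positions 7–8 → average rank (7+8)/2 = 7.5.
Nia has value 12.17 s → rank 3.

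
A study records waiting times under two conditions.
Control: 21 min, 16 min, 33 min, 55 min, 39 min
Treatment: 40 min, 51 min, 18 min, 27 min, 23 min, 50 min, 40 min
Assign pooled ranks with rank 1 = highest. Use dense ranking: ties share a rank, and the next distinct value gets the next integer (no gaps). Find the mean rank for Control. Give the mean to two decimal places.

6.40

Sorted (descending): 55, 51, 50, 40, 40, 39, 33, 27, 23, 21, 18, 16
The 2 values of 40 share dense rank 4.
Remaining distinct values take the next consecutive integers.
Control values → pooled ranks: 21→9, 16→11, 33→6, 55→1, 39→5
Mean rank = (9 + 11 + 6 + 1 + 5) / 5 = 6.40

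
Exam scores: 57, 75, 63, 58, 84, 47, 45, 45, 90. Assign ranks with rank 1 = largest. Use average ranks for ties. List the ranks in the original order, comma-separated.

Sorted (descending): 90, 84, 75, 63, 58, 57, 47, 45, 45
The 2 values of 45 occupy positions 8–9 → average rank (8+9)/2 = 8.5.

6, 3, 4, 5, 2, 7, 8.5, 8.5, 1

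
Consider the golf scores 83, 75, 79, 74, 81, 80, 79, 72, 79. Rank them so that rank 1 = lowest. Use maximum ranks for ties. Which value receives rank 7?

Sorted (ascending): 72, 74, 75, 79, 79, 79, 80, 81, 83
The 3 values of 79 occupy positions 4–6 → each gets rank 6.
Rank 7 → value 80.

80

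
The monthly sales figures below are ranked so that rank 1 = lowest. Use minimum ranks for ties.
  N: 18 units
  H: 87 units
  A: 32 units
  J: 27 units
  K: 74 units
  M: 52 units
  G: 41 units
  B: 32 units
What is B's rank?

3

Sorted (ascending): 18, 27, 32, 32, 41, 52, 74, 87
The 2 values of 32 occupy positions 3–4 → each gets rank 3.
B has value 32 units → rank 3.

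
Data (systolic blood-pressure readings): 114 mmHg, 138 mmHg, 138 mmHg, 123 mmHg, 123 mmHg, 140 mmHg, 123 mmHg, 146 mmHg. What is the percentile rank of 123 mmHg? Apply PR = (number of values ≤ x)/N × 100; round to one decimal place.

N = 8.
Strictly below 123: 1. Equal to 123: 3.
PR = 4/8 × 100 = 50.0

50.0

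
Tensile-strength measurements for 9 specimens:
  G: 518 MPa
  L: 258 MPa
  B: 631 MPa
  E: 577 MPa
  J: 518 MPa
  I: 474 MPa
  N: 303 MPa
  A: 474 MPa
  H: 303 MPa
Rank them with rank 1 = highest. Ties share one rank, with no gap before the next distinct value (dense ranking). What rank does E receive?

2

Sorted (descending): 631, 577, 518, 518, 474, 474, 303, 303, 258
The 2 values of 518 share dense rank 3.
The 2 values of 474 share dense rank 4.
The 2 values of 303 share dense rank 5.
Remaining distinct values take the next consecutive integers.
E has value 577 MPa → rank 2.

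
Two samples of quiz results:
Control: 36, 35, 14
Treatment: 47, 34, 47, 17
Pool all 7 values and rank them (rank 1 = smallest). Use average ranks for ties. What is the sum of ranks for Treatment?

18

Sorted (ascending): 14, 17, 34, 35, 36, 47, 47
The 2 values of 47 occupy positions 6–7 → average rank (6+7)/2 = 6.5.
Treatment values → pooled ranks: 47→6.5, 34→3, 47→6.5, 17→2
Rank sum = 6.5 + 3 + 6.5 + 2 = 18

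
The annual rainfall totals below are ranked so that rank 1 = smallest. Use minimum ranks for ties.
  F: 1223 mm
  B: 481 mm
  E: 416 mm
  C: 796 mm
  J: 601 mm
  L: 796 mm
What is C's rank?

Sorted (ascending): 416, 481, 601, 796, 796, 1223
The 2 values of 796 occupy positions 4–5 → each gets rank 4.
C has value 796 mm → rank 4.

4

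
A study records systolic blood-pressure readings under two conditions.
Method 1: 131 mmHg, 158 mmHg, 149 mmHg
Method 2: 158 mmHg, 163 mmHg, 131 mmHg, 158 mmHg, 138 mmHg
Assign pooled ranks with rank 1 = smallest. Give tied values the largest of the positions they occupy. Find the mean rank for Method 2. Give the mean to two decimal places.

5.40

Sorted (ascending): 131, 131, 138, 149, 158, 158, 158, 163
The 2 values of 131 occupy positions 1–2 → each gets rank 2.
The 3 values of 158 occupy positions 5–7 → each gets rank 7.
Method 2 values → pooled ranks: 158→7, 163→8, 131→2, 158→7, 138→3
Mean rank = (7 + 8 + 2 + 7 + 3) / 5 = 5.40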